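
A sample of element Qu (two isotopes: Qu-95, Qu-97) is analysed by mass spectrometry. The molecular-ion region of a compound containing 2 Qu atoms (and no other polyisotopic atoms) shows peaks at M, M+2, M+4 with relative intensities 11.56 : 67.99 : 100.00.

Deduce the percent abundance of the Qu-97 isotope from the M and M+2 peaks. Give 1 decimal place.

74.6%

Let p = fractional abundance of Qu-95. I(M+2)/I(M) = [C(2,1)·p^1·(1−p)] / p^2 = 2·(1−p)/p = 67.99/11.56 = 5.8815
(1−p)/p = 5.8815/2 = 2.9407  ⇒  p = 1/(1 + 2.9407) = 0.2538
Qu-95: 25.4%, Qu-97: 74.6%.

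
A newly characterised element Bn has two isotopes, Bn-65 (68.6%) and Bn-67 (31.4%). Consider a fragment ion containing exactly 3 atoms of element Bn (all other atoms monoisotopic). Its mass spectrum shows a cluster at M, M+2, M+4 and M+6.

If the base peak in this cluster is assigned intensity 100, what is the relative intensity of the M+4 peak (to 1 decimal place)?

45.8

Term probabilities: M 0.3228, M+2 0.4433, M+4 0.2029, M+6 0.0310. Base peak = M+2.
P(M+2) = C(3,1) × 0.686^2 × 0.314^1 = 3 × 0.470596 × 0.3140 = 0.443301 (base)
P(M+4) = C(3,2) × 0.686^1 × 0.314^2 = 3 × 0.6860 × 0.098596 = 0.202911
Relative intensity = 0.202911 / 0.443301 × 100 = 45.8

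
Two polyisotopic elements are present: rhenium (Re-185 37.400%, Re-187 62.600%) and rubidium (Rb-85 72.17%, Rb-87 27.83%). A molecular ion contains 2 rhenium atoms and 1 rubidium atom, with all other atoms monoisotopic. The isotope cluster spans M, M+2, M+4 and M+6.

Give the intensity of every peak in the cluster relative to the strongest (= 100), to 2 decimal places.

24.44 : 91.22 : 100.00 : 26.40

Rhenium pattern (n=2): 0.139876 : 0.468248 : 0.391876
Rubidium pattern (n=1): 0.7217 : 0.2783
Convolve the two distributions (both contribute in 2-u steps):
  M: 0.139876×0.7217 = 0.100949
  M+2: 0.139876×0.2783 + 0.468248×0.7217 = 0.376862
  M+4: 0.468248×0.2783 + 0.391876×0.7217 = 0.413130
  M+6: 0.391876×0.2783 = 0.109059
Scale to base peak (0.413130) = 100: 24.44 : 91.22 : 100.00 : 26.40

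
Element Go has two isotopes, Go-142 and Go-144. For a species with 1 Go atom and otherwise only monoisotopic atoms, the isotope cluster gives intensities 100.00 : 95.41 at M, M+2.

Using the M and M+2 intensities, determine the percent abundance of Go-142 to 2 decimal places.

Write p for the Go-142 fraction. I(M+2)/I(M) = [C(1,1)·p^0·(1−p)] / p^1 = 1·(1−p)/p = 95.41/100.00 = 0.9541
(1−p)/p = 0.9541/1 = 0.9541  ⇒  p = 1/(1 + 0.9541) = 0.5117
Go-142: 51.17%, Go-144: 48.83%.

51.17%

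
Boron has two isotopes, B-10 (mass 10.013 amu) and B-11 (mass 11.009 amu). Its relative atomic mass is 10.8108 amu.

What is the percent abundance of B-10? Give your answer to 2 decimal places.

Let x be the fractional abundance of B-10; then B-11 has abundance 1 − x.
10.013·x + 11.009·(1 − x) = 10.8108
(10.013 − 11.009)·x = 10.8108 − 11.009
x = -0.1982 / -0.996 = 0.19900 → 19.90% B-10, 80.10% B-11.

19.90%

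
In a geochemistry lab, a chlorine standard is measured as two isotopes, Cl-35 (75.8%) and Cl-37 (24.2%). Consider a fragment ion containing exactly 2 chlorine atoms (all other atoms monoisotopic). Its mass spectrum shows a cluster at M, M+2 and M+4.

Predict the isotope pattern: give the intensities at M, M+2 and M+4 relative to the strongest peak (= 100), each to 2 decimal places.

100.00 : 63.85 : 10.19

Each Cl atom is independently Cl-35 (p = 0.758) or Cl-37 (q = 0.242); the cluster is the binomial expansion (p + q)^2.
P(M) = 0.758^2 = 0.574564
P(M+2) = 2 × 0.758^1 × 0.242^1 = 0.366872
P(M+4) = 0.242^2 = 0.058564
The M peak is largest (0.574564); scaling to 100 gives 100.00 : 63.85 : 10.19.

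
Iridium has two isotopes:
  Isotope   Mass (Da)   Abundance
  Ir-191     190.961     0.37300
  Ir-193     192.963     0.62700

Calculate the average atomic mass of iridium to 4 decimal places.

The abundance-weighted mean is 0.37300 × 190.961 + 0.62700 × 192.963
= 71.22845 + 120.98780 = 192.21625 Da

192.2163 Da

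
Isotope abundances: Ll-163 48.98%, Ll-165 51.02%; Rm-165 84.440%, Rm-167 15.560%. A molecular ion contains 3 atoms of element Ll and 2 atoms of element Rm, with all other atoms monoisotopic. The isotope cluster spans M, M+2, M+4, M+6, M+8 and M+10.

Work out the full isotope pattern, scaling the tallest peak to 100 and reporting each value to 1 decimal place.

22.5 : 78.7 : 100.0 : 54.9 : 11.9 : 0.9

Element Ll pattern (n=3): 0.117505 : 0.36719712 : 0.38249076 : 0.13280712
Element Rm pattern (n=2): 0.71301136 : 0.26277728 : 0.02421136
Convolve the two distributions (both contribute in 2-u steps):
  M: 0.117505×0.71301136 = 0.083782
  M+2: 0.117505×0.26277728 + 0.36719712×0.71301136 = 0.292693
  M+4: 0.117505×0.02421136 + 0.36719712×0.26277728 + 0.38249076×0.71301136 = 0.372056
  M+6: 0.36719712×0.02421136 + 0.38249076×0.26277728 + 0.13280712×0.71301136 = 0.204093
  M+8: 0.38249076×0.02421136 + 0.13280712×0.26277728 = 0.044159
  M+10: 0.13280712×0.02421136 = 0.003215
Scale to base peak (0.372056) = 100: 22.5 : 78.7 : 100.0 : 54.9 : 11.9 : 0.9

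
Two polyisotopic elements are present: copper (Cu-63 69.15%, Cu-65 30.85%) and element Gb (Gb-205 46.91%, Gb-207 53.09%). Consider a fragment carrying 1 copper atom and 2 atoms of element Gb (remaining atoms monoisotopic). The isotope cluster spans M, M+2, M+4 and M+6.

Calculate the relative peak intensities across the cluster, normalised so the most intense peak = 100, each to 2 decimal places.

36.91 : 100.00 : 84.54 : 21.09

Copper pattern (n=1): 0.6915 : 0.3085
Element Gb pattern (n=2): 0.22005481 : 0.49809038 : 0.28185481
Convolve the two distributions (both contribute in 2-u steps):
  M: 0.6915×0.22005481 = 0.152168
  M+2: 0.6915×0.49809038 + 0.3085×0.22005481 = 0.412316
  M+4: 0.6915×0.28185481 + 0.3085×0.49809038 = 0.348563
  M+6: 0.3085×0.28185481 = 0.086952
Scale to base peak (0.412316) = 100: 36.91 : 100.00 : 84.54 : 21.09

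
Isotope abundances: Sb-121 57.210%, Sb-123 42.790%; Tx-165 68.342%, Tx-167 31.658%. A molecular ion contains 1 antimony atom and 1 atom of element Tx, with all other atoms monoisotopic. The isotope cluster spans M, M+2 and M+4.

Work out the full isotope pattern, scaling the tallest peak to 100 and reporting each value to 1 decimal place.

Antimony pattern (n=1): 0.5721 : 0.4279
Element Tx pattern (n=1): 0.68342 : 0.31658
Convolve the two distributions (both contribute in 2-u steps):
  M: 0.5721×0.68342 = 0.390985
  M+2: 0.5721×0.31658 + 0.4279×0.68342 = 0.473551
  M+4: 0.4279×0.31658 = 0.135465
Scale to base peak (0.473551) = 100: 82.6 : 100.0 : 28.6

82.6 : 100.0 : 28.6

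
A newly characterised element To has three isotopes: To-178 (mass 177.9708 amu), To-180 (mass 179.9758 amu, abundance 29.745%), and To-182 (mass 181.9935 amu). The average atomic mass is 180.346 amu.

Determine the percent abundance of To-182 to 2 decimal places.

44.22%

The remaining 70.255% is split between To-178 (fraction x) and To-182 (fraction 0.70255 − x).
Substituting: 177.9708x + 181.9935(0.70255 − x) = 126.81219829
(177.9708 − 181.9935)x = -1.047335135  ⇒  x = 0.26036, y = 0.44219
To-178: 26.04%, To-182: 44.22%.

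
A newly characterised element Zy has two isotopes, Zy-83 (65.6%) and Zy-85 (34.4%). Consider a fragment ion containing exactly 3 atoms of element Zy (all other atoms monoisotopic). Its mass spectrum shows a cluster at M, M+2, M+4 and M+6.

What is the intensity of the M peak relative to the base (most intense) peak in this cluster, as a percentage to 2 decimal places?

Binomial terms of (0.656 + 0.344)^3: M 0.2823, M+2 0.4441, M+4 0.2329, M+6 0.0407 → M+2 is the base peak.
P(M+2) = C(3,1) × 0.656^2 × 0.344^1 = 3 × 0.430336 × 0.3440 = 0.444107 (base)
P(M) = C(3,0) × 0.656^3 × 0.344^0 = 1 × 0.28230042 × 1.0000 = 0.282300
Relative intensity = 0.282300 / 0.444107 × 100 = 63.57

63.57%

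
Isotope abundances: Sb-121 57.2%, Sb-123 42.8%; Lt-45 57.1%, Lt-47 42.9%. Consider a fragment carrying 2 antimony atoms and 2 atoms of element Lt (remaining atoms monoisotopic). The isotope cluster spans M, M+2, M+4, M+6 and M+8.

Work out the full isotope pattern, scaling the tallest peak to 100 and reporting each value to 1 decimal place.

Antimony pattern (n=2): 0.327184 : 0.489632 : 0.183184
Element Lt pattern (n=2): 0.326041 : 0.489918 : 0.184041
Convolve the two distributions (both contribute in 2-u steps):
  M: 0.327184×0.326041 = 0.106675
  M+2: 0.327184×0.489918 + 0.489632×0.326041 = 0.319933
  M+4: 0.327184×0.184041 + 0.489632×0.489918 + 0.183184×0.326041 = 0.359820
  M+6: 0.489632×0.184041 + 0.183184×0.489918 = 0.179858
  M+8: 0.183184×0.184041 = 0.033713
Scale to base peak (0.359820) = 100: 29.6 : 88.9 : 100.0 : 50.0 : 9.4

29.6 : 88.9 : 100.0 : 50.0 : 9.4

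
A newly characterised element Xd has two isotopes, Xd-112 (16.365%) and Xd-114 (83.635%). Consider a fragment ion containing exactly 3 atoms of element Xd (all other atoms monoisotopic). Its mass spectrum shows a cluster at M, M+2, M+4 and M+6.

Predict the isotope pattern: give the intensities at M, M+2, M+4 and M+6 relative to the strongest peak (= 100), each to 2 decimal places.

0.75 : 11.49 : 58.70 : 100.00

The 3 Xd atoms are independent, so intensities follow the terms of (0.16365 + 0.83635)^3.
P(M) = 0.16365^3 = 0.004383
P(M+2) = 3 × 0.16365^2 × 0.83635^1 = 0.067196
P(M+4) = 3 × 0.16365^1 × 0.83635^2 = 0.343410
P(M+6) = 0.83635^3 = 0.585011
The M+6 peak is largest (0.585011); scaling to 100 gives 0.75 : 11.49 : 58.70 : 100.00.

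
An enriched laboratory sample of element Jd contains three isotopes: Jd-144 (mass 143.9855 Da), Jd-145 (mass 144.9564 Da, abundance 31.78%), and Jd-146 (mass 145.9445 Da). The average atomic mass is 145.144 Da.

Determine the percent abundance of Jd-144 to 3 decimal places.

24.833%

The remaining 68.22% is split between Jd-144 (fraction x) and Jd-146 (fraction 0.6822 − x).
Substituting: 143.9855x + 145.9445(0.6822 − x) = 99.07685608
(143.9855 − 145.9445)x = -0.48648182  ⇒  x = 0.24833, y = 0.43387
Jd-144: 24.833%, Jd-146: 43.387%.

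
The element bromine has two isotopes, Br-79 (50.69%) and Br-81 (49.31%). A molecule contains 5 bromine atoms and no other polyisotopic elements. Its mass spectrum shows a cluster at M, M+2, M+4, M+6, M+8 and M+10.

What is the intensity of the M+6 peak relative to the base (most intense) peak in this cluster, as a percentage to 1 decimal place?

97.3%

(0.5069 + 0.4931)^5 gives M 0.0335, M+2 0.1628, M+4 0.3167, M+6 0.3081, M+8 0.1498, M+10 0.0292; the largest is M+4.
P(M+4) = C(5,2) × 0.5069^3 × 0.4931^2 = 10 × 0.13024674 × 0.24314761 = 0.316692 (base)
P(M+6) = C(5,3) × 0.5069^2 × 0.4931^3 = 10 × 0.25694761 × 0.11989609 = 0.308070
Relative intensity = 0.308070 / 0.316692 × 100 = 97.3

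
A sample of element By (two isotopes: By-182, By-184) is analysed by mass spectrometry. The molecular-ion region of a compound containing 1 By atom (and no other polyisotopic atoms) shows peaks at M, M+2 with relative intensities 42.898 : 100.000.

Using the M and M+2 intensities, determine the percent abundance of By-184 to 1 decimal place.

70.0%

Let p = fractional abundance of By-182. I(M+2)/I(M) = [C(1,1)·p^0·(1−p)] / p^1 = 1·(1−p)/p = 100.000/42.898 = 2.3311
(1−p)/p = 2.3311/1 = 2.3311  ⇒  p = 1/(1 + 2.3311) = 0.3002
By-182: 30.0%, By-184: 70.0%.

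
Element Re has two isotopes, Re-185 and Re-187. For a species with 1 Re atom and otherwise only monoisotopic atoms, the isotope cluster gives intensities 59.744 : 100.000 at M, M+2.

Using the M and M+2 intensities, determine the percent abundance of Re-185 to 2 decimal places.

Write p for the Re-185 fraction. I(M+2)/I(M) = [C(1,1)·p^0·(1−p)] / p^1 = 1·(1−p)/p = 100.000/59.744 = 1.6738
(1−p)/p = 1.6738/1 = 1.6738  ⇒  p = 1/(1 + 1.6738) = 0.3740
Re-185: 37.40%, Re-187: 62.60%.

37.40%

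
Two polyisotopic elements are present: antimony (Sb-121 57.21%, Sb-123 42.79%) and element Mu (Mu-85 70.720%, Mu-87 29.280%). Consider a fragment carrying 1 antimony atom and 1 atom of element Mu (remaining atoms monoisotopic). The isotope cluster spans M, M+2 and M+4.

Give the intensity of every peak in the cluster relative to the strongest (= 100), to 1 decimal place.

Antimony pattern (n=1): 0.5721 : 0.4279
Element Mu pattern (n=1): 0.7072 : 0.2928
Convolve the two distributions (both contribute in 2-u steps):
  M: 0.5721×0.7072 = 0.404589
  M+2: 0.5721×0.2928 + 0.4279×0.7072 = 0.470122
  M+4: 0.4279×0.2928 = 0.125289
Scale to base peak (0.470122) = 100: 86.1 : 100.0 : 26.7

86.1 : 100.0 : 26.7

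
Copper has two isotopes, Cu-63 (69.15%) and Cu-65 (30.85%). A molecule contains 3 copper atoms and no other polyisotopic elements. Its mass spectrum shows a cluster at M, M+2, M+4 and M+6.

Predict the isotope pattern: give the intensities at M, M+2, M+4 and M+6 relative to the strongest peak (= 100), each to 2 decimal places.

74.72 : 100.00 : 44.61 : 6.63

Each Cu atom is independently Cu-63 (p = 0.6915) or Cu-65 (q = 0.3085); the cluster is the binomial expansion (p + q)^3.
P(M) = 0.6915^3 = 0.330656
P(M+2) = 3 × 0.6915^2 × 0.3085^1 = 0.442548
P(M+4) = 3 × 0.6915^1 × 0.3085^2 = 0.197435
P(M+6) = 0.3085^3 = 0.029361
The M+2 peak is largest (0.442548); scaling to 100 gives 74.72 : 100.00 : 44.61 : 6.63.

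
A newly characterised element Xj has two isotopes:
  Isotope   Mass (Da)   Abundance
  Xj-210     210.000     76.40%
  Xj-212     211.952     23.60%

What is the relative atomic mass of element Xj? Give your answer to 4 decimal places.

210.4607 Da

The abundance-weighted mean is 0.7640 × 210.000 + 0.2360 × 211.952
= 160.44000 + 50.02067 = 210.46067 Da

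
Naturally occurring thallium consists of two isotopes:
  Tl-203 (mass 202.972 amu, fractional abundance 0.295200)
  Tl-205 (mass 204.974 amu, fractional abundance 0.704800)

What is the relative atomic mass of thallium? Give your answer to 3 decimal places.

204.383 amu

Average mass = Σ (abundance × isotope mass) = 0.295200 × 202.972 + 0.704800 × 204.974
= 59.9173 + 144.4657 = 204.3830 amu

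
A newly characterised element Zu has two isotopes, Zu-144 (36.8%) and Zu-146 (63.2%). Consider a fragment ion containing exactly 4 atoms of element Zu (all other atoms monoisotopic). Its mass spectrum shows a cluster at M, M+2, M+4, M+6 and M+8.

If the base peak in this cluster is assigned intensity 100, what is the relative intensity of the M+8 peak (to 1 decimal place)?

Binomial terms of (0.368 + 0.632)^4: M 0.0183, M+2 0.1260, M+4 0.3245, M+6 0.3716, M+8 0.1595 → M+6 is the base peak.
P(M+6) = C(4,3) × 0.368^1 × 0.632^3 = 4 × 0.3680 × 0.25243597 = 0.371586 (base)
P(M+8) = C(4,4) × 0.368^0 × 0.632^4 = 1 × 1.0000 × 0.15953953 = 0.159540
Relative intensity = 0.159540 / 0.371586 × 100 = 42.9

42.9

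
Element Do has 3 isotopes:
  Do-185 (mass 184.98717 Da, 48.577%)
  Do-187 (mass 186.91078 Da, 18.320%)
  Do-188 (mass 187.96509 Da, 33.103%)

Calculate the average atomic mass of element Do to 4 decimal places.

186.3254 Da

Weight each isotope mass by its fractional abundance: 0.48577 × 184.98717 + 0.18320 × 186.91078 + 0.33103 × 187.96509
= 89.861218 + 34.242055 + 62.222084 = 186.325357 Da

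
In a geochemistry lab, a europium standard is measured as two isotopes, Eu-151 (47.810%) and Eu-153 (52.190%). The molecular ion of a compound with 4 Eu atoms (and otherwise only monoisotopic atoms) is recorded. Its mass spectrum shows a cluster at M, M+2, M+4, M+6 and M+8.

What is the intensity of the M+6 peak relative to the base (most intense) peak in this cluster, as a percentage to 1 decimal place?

72.8%

Term probabilities: M 0.0522, M+2 0.2281, M+4 0.3736, M+6 0.2719, M+8 0.0742. Base peak = M+4.
P(M+4) = C(4,2) × 0.47810^2 × 0.52190^2 = 6 × 0.22857961 × 0.27237961 = 0.373563 (base)
P(M+6) = C(4,3) × 0.47810^1 × 0.52190^3 = 4 × 0.4781 × 0.14215492 = 0.271857
Relative intensity = 0.271857 / 0.373563 × 100 = 72.8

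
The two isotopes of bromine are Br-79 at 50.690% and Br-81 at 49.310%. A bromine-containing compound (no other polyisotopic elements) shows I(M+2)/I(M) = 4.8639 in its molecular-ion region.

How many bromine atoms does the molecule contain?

For n independent Br atoms, I(M+2)/I(M) = n · (abundance Br-81) / (abundance Br-79) = n · 0.49310/0.50690.
n = 4.8639 × 0.50690/0.49310 = 5.00 ≈ 5

5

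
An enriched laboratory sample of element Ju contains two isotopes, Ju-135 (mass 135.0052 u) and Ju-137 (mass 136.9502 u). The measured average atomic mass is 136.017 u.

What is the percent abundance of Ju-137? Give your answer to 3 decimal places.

52.021%

Writing the weighted mean with unknown fraction x of Ju-135:
135.0052·x + 136.9502·(1 − x) = 136.017
(135.0052 − 136.9502)·x = 136.017 − 136.9502
x = -0.9332 / -1.9450 = 0.47979 → 47.979% Ju-135, 52.021% Ju-137.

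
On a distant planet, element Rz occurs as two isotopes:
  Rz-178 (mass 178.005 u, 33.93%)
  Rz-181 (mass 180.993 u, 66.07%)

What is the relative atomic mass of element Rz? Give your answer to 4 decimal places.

179.9792 u

Weight each isotope mass by its fractional abundance: 0.3393 × 178.005 + 0.6607 × 180.993
= 60.39710 + 119.58208 = 179.97918 u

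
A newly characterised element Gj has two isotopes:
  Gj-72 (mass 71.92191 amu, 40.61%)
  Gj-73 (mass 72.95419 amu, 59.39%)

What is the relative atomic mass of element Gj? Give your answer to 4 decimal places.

72.5350 amu

Average mass = Σ (abundance × isotope mass) = 0.4061 × 71.92191 + 0.5939 × 72.95419
= 29.207488 + 43.327493 = 72.534981 amu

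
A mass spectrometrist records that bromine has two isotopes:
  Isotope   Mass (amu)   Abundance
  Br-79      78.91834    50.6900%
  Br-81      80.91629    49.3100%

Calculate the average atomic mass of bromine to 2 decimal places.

79.90 amu

Average mass = Σ (abundance × isotope mass) = 0.506900 × 78.91834 + 0.493100 × 80.91629
= 40.003707 + 39.899823 = 79.903530 amu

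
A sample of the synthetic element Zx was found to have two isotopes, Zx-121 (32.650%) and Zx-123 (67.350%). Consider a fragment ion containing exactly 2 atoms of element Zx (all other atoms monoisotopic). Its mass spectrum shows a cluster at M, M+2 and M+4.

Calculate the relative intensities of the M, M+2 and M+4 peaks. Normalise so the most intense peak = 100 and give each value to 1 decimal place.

Each Zx atom is independently Zx-121 (p = 0.32650) or Zx-123 (q = 0.67350); the cluster is the binomial expansion (p + q)^2.
P(M) = 0.32650^2 = 0.106602
P(M+2) = 2 × 0.32650^1 × 0.67350^1 = 0.439796
P(M+4) = 0.67350^2 = 0.453602
The M+4 peak is largest (0.453602); scaling to 100 gives 23.5 : 97.0 : 100.0.

23.5 : 97.0 : 100.0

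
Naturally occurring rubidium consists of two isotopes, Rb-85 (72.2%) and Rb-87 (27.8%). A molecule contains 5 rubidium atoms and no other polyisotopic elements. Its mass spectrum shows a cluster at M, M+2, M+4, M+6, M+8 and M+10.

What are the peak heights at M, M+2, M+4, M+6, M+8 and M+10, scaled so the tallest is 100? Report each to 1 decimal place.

Expanding (0.722 + 0.278)^5:
P(M) = 0.722^5 = 0.196194
P(M+2) = 5 × 0.722^4 × 0.278^1 = 0.377714
P(M+4) = 10 × 0.722^3 × 0.278^2 = 0.290872
P(M+6) = 10 × 0.722^2 × 0.278^3 = 0.111998
P(M+8) = 5 × 0.722^1 × 0.278^4 = 0.021562
P(M+10) = 0.278^5 = 0.001660
The M+2 peak is largest (0.377714); scaling to 100 gives 51.9 : 100.0 : 77.0 : 29.7 : 5.7 : 0.4.

51.9 : 100.0 : 77.0 : 29.7 : 5.7 : 0.4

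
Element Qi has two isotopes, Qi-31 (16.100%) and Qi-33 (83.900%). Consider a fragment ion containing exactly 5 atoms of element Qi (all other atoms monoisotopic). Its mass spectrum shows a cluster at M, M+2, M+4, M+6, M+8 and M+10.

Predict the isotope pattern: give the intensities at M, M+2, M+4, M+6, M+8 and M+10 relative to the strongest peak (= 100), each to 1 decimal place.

The 5 Qi atoms are independent, so intensities follow the terms of (0.16100 + 0.83900)^5.
P(M) = 0.16100^5 = 0.000108
P(M+2) = 5 × 0.16100^4 × 0.83900^1 = 0.002819
P(M+4) = 10 × 0.16100^3 × 0.83900^2 = 0.029377
P(M+6) = 10 × 0.16100^2 × 0.83900^3 = 0.153087
P(M+8) = 5 × 0.16100^1 × 0.83900^4 = 0.398881
P(M+10) = 0.83900^5 = 0.415729
The M+10 peak is largest (0.415729); scaling to 100 gives 0.0 : 0.7 : 7.1 : 36.8 : 95.9 : 100.0.

0.0 : 0.7 : 7.1 : 36.8 : 95.9 : 100.0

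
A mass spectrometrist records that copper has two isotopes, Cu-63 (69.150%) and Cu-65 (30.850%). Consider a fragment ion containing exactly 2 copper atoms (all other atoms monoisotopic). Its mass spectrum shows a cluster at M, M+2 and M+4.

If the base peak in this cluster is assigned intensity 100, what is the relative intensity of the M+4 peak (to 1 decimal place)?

19.9

(0.69150 + 0.30850)^2 gives M 0.4782, M+2 0.4267, M+4 0.0952; the largest is M.
P(M) = C(2,0) × 0.69150^2 × 0.30850^0 = 1 × 0.47817225 × 1.0000 = 0.478172 (base)
P(M+4) = C(2,2) × 0.69150^0 × 0.30850^2 = 1 × 1.0000 × 0.09517225 = 0.095172
Relative intensity = 0.095172 / 0.478172 × 100 = 19.9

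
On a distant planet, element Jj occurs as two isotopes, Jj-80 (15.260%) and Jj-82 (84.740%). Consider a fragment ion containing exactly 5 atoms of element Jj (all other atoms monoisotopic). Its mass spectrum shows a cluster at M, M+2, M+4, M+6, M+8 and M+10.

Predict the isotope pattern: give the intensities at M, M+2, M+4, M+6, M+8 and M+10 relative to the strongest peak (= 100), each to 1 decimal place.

The 5 Jj atoms are independent, so intensities follow the terms of (0.15260 + 0.84740)^5.
P(M) = 0.15260^5 = 0.000083
P(M+2) = 5 × 0.15260^4 × 0.84740^1 = 0.002298
P(M+4) = 10 × 0.15260^3 × 0.84740^2 = 0.025518
P(M+6) = 10 × 0.15260^2 × 0.84740^3 = 0.141701
P(M+8) = 5 × 0.15260^1 × 0.84740^4 = 0.393440
P(M+10) = 0.84740^5 = 0.436961
The M+10 peak is largest (0.436961); scaling to 100 gives 0.0 : 0.5 : 5.8 : 32.4 : 90.0 : 100.0.

0.0 : 0.5 : 5.8 : 32.4 : 90.0 : 100.0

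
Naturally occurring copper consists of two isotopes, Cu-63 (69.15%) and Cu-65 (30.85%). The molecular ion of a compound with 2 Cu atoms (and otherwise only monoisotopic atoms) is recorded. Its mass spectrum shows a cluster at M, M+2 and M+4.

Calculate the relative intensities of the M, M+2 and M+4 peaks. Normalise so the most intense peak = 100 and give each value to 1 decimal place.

100.0 : 89.2 : 19.9

The 2 Cu atoms are independent, so intensities follow the terms of (0.6915 + 0.3085)^2.
P(M) = 0.6915^2 = 0.478172
P(M+2) = 2 × 0.6915^1 × 0.3085^1 = 0.426656
P(M+4) = 0.3085^2 = 0.095172
The M peak is largest (0.478172); scaling to 100 gives 100.0 : 89.2 : 19.9.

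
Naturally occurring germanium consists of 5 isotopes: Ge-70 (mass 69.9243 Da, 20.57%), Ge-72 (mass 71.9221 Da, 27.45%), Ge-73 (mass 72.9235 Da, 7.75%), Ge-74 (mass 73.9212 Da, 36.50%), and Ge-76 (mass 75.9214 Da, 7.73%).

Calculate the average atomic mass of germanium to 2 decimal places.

Ar = Σ fᵢ·mᵢ = 0.2057 × 69.9243 + 0.2745 × 71.9221 + 0.0775 × 72.9235 + 0.3650 × 73.9212 + 0.0773 × 75.9214
= 14.38343 + 19.74262 + 5.65157 + 26.98124 + 5.86872 = 72.62758 Da

72.63 Da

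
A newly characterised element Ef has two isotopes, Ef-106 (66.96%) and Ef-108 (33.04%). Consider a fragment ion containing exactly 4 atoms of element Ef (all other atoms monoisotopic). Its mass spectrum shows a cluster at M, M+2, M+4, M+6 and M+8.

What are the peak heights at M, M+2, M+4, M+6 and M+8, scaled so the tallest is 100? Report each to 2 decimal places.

50.67 : 100.00 : 74.01 : 24.35 : 3.00

The 4 Ef atoms are independent, so intensities follow the terms of (0.6696 + 0.3304)^4.
P(M) = 0.6696^4 = 0.201030
P(M+2) = 4 × 0.6696^3 × 0.3304^1 = 0.396777
P(M+4) = 6 × 0.6696^2 × 0.3304^2 = 0.293672
P(M+6) = 4 × 0.6696^1 × 0.3304^3 = 0.096604
P(M+8) = 0.3304^4 = 0.011917
The M+2 peak is largest (0.396777); scaling to 100 gives 50.67 : 100.00 : 74.01 : 24.35 : 3.00.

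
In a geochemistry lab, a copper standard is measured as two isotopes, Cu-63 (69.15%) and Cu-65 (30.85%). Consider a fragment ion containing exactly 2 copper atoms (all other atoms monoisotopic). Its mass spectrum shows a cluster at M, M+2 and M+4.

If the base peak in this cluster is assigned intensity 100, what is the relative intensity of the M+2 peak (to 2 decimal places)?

Binomial terms of (0.6915 + 0.3085)^2: M 0.4782, M+2 0.4267, M+4 0.0952 → M is the base peak.
P(M) = C(2,0) × 0.6915^2 × 0.3085^0 = 1 × 0.47817225 × 1.0000 = 0.478172 (base)
P(M+2) = C(2,1) × 0.6915^1 × 0.3085^1 = 2 × 0.6915 × 0.3085 = 0.426656
Relative intensity = 0.426656 / 0.478172 × 100 = 89.23

89.23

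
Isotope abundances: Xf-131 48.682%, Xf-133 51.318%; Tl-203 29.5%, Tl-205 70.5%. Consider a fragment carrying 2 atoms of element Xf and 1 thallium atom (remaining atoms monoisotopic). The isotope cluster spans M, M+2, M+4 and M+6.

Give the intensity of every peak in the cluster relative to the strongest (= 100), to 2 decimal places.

16.26 : 73.14 : 100.00 : 43.18

Element Xf pattern (n=2): 0.23699371 : 0.49965258 : 0.26335371
Thallium pattern (n=1): 0.2950 : 0.7050
Convolve the two distributions (both contribute in 2-u steps):
  M: 0.23699371×0.2950 = 0.069913
  M+2: 0.23699371×0.7050 + 0.49965258×0.2950 = 0.314478
  M+4: 0.49965258×0.7050 + 0.26335371×0.2950 = 0.429944
  M+6: 0.26335371×0.7050 = 0.185664
Scale to base peak (0.429944) = 100: 16.26 : 73.14 : 100.00 : 43.18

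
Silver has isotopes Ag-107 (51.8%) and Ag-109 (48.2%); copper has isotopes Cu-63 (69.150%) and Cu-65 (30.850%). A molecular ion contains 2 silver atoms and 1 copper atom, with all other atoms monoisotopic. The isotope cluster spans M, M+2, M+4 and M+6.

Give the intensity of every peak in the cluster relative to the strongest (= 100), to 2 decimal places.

43.34 : 100.00 : 73.51 : 16.74

Silver pattern (n=2): 0.268324 : 0.499352 : 0.232324
Copper pattern (n=1): 0.6915 : 0.3085
Convolve the two distributions (both contribute in 2-u steps):
  M: 0.268324×0.6915 = 0.185546
  M+2: 0.268324×0.3085 + 0.499352×0.6915 = 0.428080
  M+4: 0.499352×0.3085 + 0.232324×0.6915 = 0.314702
  M+6: 0.232324×0.3085 = 0.071672
Scale to base peak (0.428080) = 100: 43.34 : 100.00 : 73.51 : 16.74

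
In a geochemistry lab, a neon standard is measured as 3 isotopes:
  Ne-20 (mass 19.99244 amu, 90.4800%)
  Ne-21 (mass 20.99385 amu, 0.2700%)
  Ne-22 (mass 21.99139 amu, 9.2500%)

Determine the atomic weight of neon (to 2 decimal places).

20.18 amu

Ar = Σ fᵢ·mᵢ = 0.904800 × 19.99244 + 0.002700 × 20.99385 + 0.092500 × 21.99139
= 18.089160 + 0.056683 + 2.034204 = 20.180047 amu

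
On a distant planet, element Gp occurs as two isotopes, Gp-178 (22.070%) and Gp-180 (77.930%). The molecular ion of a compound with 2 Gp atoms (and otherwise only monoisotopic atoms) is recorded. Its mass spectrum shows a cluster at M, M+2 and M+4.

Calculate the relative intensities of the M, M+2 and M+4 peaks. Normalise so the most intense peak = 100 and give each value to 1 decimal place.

The 2 Gp atoms are independent, so intensities follow the terms of (0.22070 + 0.77930)^2.
P(M) = 0.22070^2 = 0.048708
P(M+2) = 2 × 0.22070^1 × 0.77930^1 = 0.343983
P(M+4) = 0.77930^2 = 0.607308
The M+4 peak is largest (0.607308); scaling to 100 gives 8.0 : 56.6 : 100.0.

8.0 : 56.6 : 100.0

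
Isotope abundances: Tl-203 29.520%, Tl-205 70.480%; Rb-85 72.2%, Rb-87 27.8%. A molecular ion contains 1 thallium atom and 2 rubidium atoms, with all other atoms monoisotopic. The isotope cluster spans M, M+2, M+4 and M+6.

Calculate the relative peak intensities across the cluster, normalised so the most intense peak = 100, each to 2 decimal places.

Thallium pattern (n=1): 0.2952 : 0.7048
Rubidium pattern (n=2): 0.521284 : 0.401432 : 0.077284
Convolve the two distributions (both contribute in 2-u steps):
  M: 0.2952×0.521284 = 0.153883
  M+2: 0.2952×0.401432 + 0.7048×0.521284 = 0.485904
  M+4: 0.2952×0.077284 + 0.7048×0.401432 = 0.305744
  M+6: 0.7048×0.077284 = 0.054470
Scale to base peak (0.485904) = 100: 31.67 : 100.00 : 62.92 : 11.21

31.67 : 100.00 : 62.92 : 11.21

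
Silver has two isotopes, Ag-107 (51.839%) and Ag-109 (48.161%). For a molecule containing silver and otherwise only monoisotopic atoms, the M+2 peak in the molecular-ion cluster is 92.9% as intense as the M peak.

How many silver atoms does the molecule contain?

1

The M+2/M ratio from n Ag atoms is n · q/p = n · 0.48161/0.51839.
n = 0.929 × 0.51839/0.48161 = 1.00 ≈ 1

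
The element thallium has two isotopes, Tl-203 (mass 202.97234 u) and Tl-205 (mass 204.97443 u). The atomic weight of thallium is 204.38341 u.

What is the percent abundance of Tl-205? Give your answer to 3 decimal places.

70.480%

With x = fraction of Tl-203 (so Tl-205 is 1 − x):
202.97234·x + 204.97443·(1 − x) = 204.38341
(202.97234 − 204.97443)·x = 204.38341 − 204.97443
x = -0.59102 / -2.00209 = 0.29520 → 29.520% Tl-203, 70.480% Tl-205.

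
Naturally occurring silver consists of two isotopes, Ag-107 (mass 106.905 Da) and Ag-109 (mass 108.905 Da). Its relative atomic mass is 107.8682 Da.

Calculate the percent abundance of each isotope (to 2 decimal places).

Ag-107: 51.84%, Ag-109: 48.16%

Writing the weighted mean with unknown fraction x of Ag-107:
106.905·x + 108.905·(1 − x) = 107.8682
(106.905 − 108.905)·x = 107.8682 − 108.905
x = -1.0368 / -2.000 = 0.51840 → 51.84% Ag-107, 48.16% Ag-109.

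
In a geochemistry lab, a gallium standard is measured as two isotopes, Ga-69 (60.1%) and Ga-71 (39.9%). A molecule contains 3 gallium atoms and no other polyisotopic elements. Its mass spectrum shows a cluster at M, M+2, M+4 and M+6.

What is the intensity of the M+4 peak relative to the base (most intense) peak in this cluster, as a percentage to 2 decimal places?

66.39%

Binomial terms of (0.601 + 0.399)^3: M 0.2171, M+2 0.4324, M+4 0.2870, M+6 0.0635 → M+2 is the base peak.
P(M+2) = C(3,1) × 0.601^2 × 0.399^1 = 3 × 0.361201 × 0.3990 = 0.432358 (base)
P(M+4) = C(3,2) × 0.601^1 × 0.399^2 = 3 × 0.6010 × 0.159201 = 0.287039
Relative intensity = 0.287039 / 0.432358 × 100 = 66.39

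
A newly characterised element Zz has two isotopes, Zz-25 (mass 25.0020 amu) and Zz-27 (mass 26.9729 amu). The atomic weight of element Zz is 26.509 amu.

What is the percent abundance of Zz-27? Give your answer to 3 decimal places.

76.463%

With x = fraction of Zz-25 (so Zz-27 is 1 − x):
25.0020·x + 26.9729·(1 − x) = 26.509
(25.0020 − 26.9729)·x = 26.509 − 26.9729
x = -0.4639 / -1.9709 = 0.23537 → 23.537% Zz-25, 76.463% Zz-27.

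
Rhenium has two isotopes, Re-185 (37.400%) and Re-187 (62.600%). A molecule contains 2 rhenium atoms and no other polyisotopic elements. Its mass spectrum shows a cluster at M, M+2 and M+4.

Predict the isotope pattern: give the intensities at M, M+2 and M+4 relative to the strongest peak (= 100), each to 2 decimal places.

29.87 : 100.00 : 83.69

Expanding (0.37400 + 0.62600)^2:
P(M) = 0.37400^2 = 0.139876
P(M+2) = 2 × 0.37400^1 × 0.62600^1 = 0.468248
P(M+4) = 0.62600^2 = 0.391876
The M+2 peak is largest (0.468248); scaling to 100 gives 29.87 : 100.00 : 83.69.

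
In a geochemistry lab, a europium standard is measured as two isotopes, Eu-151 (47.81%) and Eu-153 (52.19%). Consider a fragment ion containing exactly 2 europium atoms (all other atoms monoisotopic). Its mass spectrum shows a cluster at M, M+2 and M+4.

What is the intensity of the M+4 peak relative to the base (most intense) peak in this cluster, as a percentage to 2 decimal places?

54.58%

(0.4781 + 0.5219)^2 gives M 0.2286, M+2 0.4990, M+4 0.2724; the largest is M+2.
P(M+2) = C(2,1) × 0.4781^1 × 0.5219^1 = 2 × 0.4781 × 0.5219 = 0.499041 (base)
P(M+4) = C(2,2) × 0.4781^0 × 0.5219^2 = 1 × 1.0000 × 0.27237961 = 0.272380
Relative intensity = 0.272380 / 0.499041 × 100 = 54.58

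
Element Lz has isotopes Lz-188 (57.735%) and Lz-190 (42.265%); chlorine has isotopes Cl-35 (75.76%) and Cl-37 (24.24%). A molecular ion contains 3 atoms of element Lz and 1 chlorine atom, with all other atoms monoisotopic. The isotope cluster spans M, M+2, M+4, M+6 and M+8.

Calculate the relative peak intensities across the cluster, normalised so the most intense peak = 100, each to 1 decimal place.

Element Lz pattern (n=3): 0.19244982 : 0.42264961 : 0.30940133 : 0.07549925
Chlorine pattern (n=1): 0.7576 : 0.2424
Convolve the two distributions (both contribute in 2-u steps):
  M: 0.19244982×0.7576 = 0.145800
  M+2: 0.19244982×0.2424 + 0.42264961×0.7576 = 0.366849
  M+4: 0.42264961×0.2424 + 0.30940133×0.7576 = 0.336853
  M+6: 0.30940133×0.2424 + 0.07549925×0.7576 = 0.132197
  M+8: 0.07549925×0.2424 = 0.018301
Scale to base peak (0.366849) = 100: 39.7 : 100.0 : 91.8 : 36.0 : 5.0

39.7 : 100.0 : 91.8 : 36.0 : 5.0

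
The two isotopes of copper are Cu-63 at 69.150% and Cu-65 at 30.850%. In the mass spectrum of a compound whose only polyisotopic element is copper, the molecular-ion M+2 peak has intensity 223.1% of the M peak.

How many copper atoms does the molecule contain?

5

The M+2/M ratio from n Cu atoms is n · q/p = n · 0.30850/0.69150.
n = 2.231 × 0.69150/0.30850 = 5.00 ≈ 5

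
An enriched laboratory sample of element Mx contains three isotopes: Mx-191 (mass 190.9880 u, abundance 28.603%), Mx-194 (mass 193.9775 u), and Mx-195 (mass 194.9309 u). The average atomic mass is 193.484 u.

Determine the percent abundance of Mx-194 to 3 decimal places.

The remaining 71.397% is split between Mx-194 (fraction x) and Mx-195 (fraction 0.71397 − x).
Substituting: 193.9775x + 194.9309(0.71397 − x) = 138.85570236
(193.9775 − 194.9309)x = -0.319112313  ⇒  x = 0.33471, y = 0.37926
Mx-194: 33.471%, Mx-195: 37.926%.

33.471%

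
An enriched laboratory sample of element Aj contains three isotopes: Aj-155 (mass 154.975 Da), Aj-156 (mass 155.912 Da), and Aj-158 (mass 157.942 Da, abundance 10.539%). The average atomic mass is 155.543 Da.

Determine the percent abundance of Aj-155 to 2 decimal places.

Let x and y be the fractions of Aj-155 and Aj-156. Then x + y = 1 − 0.10539 = 0.89461 and 154.975x + 155.912y = 155.543 − 0.10539×157.942 = 138.89749262.
Substituting: 154.975x + 155.912(0.89461 − x) = 138.89749262
(154.975 − 155.912)x = -0.5829417  ⇒  x = 0.62214, y = 0.27247
Aj-155: 62.21%, Aj-156: 27.25%.

62.21%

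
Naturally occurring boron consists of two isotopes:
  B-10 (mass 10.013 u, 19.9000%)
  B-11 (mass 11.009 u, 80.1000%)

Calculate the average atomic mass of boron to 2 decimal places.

Weight each isotope mass by its fractional abundance: 0.199000 × 10.013 + 0.801000 × 11.009
= 1.9926 + 8.8182 = 10.8108 u

10.81 u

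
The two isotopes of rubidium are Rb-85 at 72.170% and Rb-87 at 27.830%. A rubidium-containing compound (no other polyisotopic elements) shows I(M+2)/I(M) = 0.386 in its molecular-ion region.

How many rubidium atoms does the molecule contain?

With n Rb atoms, P(M+2)/P(M) = C(n,1)·p^(n−1)q / p^n = n·q/p = n · 0.27830/0.72170.
n = 0.386 × 0.72170/0.27830 = 1.00 ≈ 1

1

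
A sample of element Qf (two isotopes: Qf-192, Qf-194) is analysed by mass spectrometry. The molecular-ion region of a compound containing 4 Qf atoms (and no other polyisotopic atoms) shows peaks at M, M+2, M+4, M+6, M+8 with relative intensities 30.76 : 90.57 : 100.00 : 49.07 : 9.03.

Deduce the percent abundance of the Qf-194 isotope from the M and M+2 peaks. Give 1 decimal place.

42.4%

If p is the fraction of Qf that is Qf-192, then I(M+2)/I(M) = [C(4,1)·p^3·(1−p)] / p^4 = 4·(1−p)/p = 90.57/30.76 = 2.9444
(1−p)/p = 2.9444/4 = 0.7361  ⇒  p = 1/(1 + 0.7361) = 0.5760
Qf-192: 57.6%, Qf-194: 42.4%.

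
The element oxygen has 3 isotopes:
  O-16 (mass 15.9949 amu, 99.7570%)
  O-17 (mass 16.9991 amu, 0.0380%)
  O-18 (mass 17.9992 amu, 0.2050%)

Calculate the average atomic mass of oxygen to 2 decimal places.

Ar = Σ fᵢ·mᵢ = 0.997570 × 15.9949 + 0.000380 × 16.9991 + 0.002050 × 17.9992
= 15.95603 + 0.00646 + 0.03690 = 15.99939 amu

16.00 amu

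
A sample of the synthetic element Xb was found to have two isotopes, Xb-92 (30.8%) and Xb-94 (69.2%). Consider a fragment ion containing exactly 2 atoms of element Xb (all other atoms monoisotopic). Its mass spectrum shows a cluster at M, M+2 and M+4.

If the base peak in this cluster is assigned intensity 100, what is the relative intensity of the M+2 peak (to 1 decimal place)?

89.0

Term probabilities: M 0.0949, M+2 0.4263, M+4 0.4789. Base peak = M+4.
P(M+4) = C(2,2) × 0.308^0 × 0.692^2 = 1 × 1.0000 × 0.478864 = 0.478864 (base)
P(M+2) = C(2,1) × 0.308^1 × 0.692^1 = 2 × 0.3080 × 0.6920 = 0.426272
Relative intensity = 0.426272 / 0.478864 × 100 = 89.0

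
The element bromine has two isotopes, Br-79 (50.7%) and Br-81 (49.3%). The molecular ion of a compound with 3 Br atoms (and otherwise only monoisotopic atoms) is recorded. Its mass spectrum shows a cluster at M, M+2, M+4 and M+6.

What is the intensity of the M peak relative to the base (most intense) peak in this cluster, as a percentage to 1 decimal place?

Binomial terms of (0.507 + 0.493)^3: M 0.1303, M+2 0.3802, M+4 0.3697, M+6 0.1198 → M+2 is the base peak.
P(M+2) = C(3,1) × 0.507^2 × 0.493^1 = 3 × 0.257049 × 0.4930 = 0.380175 (base)
P(M) = C(3,0) × 0.507^3 × 0.493^0 = 1 × 0.13032384 × 1.0000 = 0.130324
Relative intensity = 0.130324 / 0.380175 × 100 = 34.3

34.3%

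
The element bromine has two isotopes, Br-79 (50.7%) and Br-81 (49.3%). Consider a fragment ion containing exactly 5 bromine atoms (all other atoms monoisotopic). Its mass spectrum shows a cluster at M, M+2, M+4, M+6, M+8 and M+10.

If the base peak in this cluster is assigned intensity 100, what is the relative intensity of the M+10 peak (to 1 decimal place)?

Term probabilities: M 0.0335, M+2 0.1629, M+4 0.3168, M+6 0.3080, M+8 0.1497, M+10 0.0291. Base peak = M+4.
P(M+4) = C(5,2) × 0.507^3 × 0.493^2 = 10 × 0.13032384 × 0.243049 = 0.316751 (base)
P(M+10) = C(5,5) × 0.507^0 × 0.493^5 = 1 × 1.0000 × 0.0291229 = 0.029123
Relative intensity = 0.029123 / 0.316751 × 100 = 9.2

9.2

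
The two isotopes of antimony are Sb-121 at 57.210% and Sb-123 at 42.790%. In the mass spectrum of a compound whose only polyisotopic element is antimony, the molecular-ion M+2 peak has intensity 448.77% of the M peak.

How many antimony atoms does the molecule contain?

6

The M+2/M ratio from n Sb atoms is n · q/p = n · 0.42790/0.57210.
n = 4.4877 × 0.57210/0.42790 = 6.00 ≈ 6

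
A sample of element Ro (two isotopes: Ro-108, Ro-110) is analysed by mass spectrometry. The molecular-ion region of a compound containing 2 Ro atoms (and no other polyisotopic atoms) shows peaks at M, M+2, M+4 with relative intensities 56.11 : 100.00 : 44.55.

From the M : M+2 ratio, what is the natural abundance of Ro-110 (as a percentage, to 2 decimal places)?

47.12%

Let p = fractional abundance of Ro-108. I(M+2)/I(M) = [C(2,1)·p^1·(1−p)] / p^2 = 2·(1−p)/p = 100.00/56.11 = 1.7822
(1−p)/p = 1.7822/2 = 0.8911  ⇒  p = 1/(1 + 0.8911) = 0.5288
Ro-108: 52.88%, Ro-110: 47.12%.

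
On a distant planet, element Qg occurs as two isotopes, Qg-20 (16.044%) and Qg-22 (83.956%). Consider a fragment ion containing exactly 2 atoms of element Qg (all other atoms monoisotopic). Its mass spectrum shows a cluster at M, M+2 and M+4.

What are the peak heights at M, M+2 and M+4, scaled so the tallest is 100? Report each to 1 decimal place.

Expanding (0.16044 + 0.83956)^2:
P(M) = 0.16044^2 = 0.025741
P(M+2) = 2 × 0.16044^1 × 0.83956^1 = 0.269398
P(M+4) = 0.83956^2 = 0.704861
The M+4 peak is largest (0.704861); scaling to 100 gives 3.7 : 38.2 : 100.0.

3.7 : 38.2 : 100.0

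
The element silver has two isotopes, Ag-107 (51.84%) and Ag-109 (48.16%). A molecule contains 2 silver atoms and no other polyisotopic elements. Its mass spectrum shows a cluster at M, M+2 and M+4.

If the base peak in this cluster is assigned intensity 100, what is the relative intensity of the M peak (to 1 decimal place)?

53.8

(0.5184 + 0.4816)^2 gives M 0.2687, M+2 0.4993, M+4 0.2319; the largest is M+2.
P(M+2) = C(2,1) × 0.5184^1 × 0.4816^1 = 2 × 0.5184 × 0.4816 = 0.499323 (base)
P(M) = C(2,0) × 0.5184^2 × 0.4816^0 = 1 × 0.26873856 × 1.0000 = 0.268739
Relative intensity = 0.268739 / 0.499323 × 100 = 53.8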